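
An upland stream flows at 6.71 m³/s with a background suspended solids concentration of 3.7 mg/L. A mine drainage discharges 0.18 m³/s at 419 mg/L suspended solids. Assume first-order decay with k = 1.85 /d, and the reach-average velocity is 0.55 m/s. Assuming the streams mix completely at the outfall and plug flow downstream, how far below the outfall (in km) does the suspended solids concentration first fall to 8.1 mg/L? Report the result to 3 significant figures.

Conservation of mass: C = (6.710·3.700 + 0.1800·419.0) / 6.890 = 100.2/6.890 = 14.55 mg/L.
Set 14.55·exp(−k·t) = 8.1 → t = ln(14.55/8.1)/k = 27350 s = 7.598 h.
Distance = v·t = 0.55·27350 = 15040 m = 15.04 km.

15.0 km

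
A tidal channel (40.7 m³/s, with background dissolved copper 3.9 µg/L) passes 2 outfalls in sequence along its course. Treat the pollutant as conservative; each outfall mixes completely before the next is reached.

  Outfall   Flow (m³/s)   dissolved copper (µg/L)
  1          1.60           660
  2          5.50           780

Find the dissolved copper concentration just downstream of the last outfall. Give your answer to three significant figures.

115 µg/L

After outfall 1: Q = 40.70 + 1.600 = 42.30 m³/s; C = (40.70·3.900 + 1.600·660.0)/42.30 = 28.72 µg/L.
After outfall 2: Q = 42.30 + 5.500 = 47.80 m³/s; C = (42.30·28.72 + 5.500·780.0)/47.80 = 115.2 µg/L.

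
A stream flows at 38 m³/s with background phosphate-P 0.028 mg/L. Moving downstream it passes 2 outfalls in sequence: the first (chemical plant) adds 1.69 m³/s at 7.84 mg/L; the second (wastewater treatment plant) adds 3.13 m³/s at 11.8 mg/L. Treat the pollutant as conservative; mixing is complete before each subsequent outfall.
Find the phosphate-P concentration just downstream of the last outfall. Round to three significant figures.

Below outfall 1: Q → 39.69 m³/s, C = (38.00·0.02800 + 1.690·7.840)/39.69 = 0.3606 mg/L.
Below outfall 2: Q → 42.82 m³/s, C = (39.69·0.3606 + 3.130·11.80)/42.82 = 1.197 mg/L.

1.20 mg/L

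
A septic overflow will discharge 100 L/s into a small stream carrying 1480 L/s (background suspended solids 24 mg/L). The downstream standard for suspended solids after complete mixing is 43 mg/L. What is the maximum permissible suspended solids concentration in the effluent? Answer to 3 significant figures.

324 mg/L

At the limit, (Qr·Cr + Qe·Cₑ)/(Qr + Qe) = 43:
Cₑ = (1580·43 − 1480·24.00) / 100.0 = 324.2 mg/L.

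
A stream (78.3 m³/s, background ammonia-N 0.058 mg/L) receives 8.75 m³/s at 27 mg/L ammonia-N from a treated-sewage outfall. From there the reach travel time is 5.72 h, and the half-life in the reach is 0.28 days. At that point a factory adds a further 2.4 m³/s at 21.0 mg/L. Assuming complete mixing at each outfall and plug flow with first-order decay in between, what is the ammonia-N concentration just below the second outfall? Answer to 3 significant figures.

2.06 mg/L

Flow-weighted average: C = (78.30·0.05800 + 8.750·27.00) / 87.05 = 240.8/87.05 = 2.766 mg/L; combined flow 87.05 m³/s.
Half-life 0.28 d → k = ln 2 / 0.28 = 2.476 d⁻¹.
Decay over the reach: 2.766·exp(−kt) = 2.766·0.5543 = 1.533 mg/L.
Second outfall: C = (87.05·1.533 + 2.400·21.00)/89.45 = 2.056 mg/L.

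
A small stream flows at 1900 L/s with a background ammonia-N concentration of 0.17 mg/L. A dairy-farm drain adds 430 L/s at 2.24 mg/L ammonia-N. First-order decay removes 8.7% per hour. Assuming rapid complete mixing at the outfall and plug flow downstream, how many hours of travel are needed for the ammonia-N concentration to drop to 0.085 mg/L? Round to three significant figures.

20.6 h

After mixing, C = (1900·0.1700 + 430.0·2.240) / 2330 = 1286/2330 = 0.5520 mg/L.
8.7%/h lost → k = −ln(1 − 0.087) = 0.09102 h⁻¹.
0.5520·exp(−k·t) = 0.085 → t = ln(0.5520/0.085)/k = 74000 s = 20.56 h.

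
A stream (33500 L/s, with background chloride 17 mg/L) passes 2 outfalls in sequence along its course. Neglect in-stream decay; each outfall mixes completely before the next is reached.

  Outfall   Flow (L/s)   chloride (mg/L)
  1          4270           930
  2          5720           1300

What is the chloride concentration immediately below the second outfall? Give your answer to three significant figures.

After outfall 1: Q = 33500 + 4270 = 37770 L/s; C = (33500·17.00 + 4270·930.0)/37770 = 120.2 mg/L.
After outfall 2: Q = 37770 + 5720 = 43490 L/s; C = (37770·120.2 + 5720·1300)/43490 = 275.4 mg/L.

275 mg/L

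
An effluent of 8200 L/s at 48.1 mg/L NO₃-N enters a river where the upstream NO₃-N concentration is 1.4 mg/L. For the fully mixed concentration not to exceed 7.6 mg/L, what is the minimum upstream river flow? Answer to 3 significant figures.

53600 L/s

Set C_mix = 7.6: (Q·1.400 + 8200·48.10) / (Q + 8200) = 7.6
→ Q = 8200·(48.10 − 7.6)/(7.6 − 1.400) = 53560 L/s.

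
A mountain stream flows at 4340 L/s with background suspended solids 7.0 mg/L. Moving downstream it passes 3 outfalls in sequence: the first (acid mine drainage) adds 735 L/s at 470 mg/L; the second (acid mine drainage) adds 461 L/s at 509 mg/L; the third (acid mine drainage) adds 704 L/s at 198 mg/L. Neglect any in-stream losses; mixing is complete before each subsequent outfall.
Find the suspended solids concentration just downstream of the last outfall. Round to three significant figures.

120 mg/L

Outfall 1: combined Q = 5075 L/s; C = (4340·7.000 + 735.0·470.0)/5075 = 74.06 mg/L.
Outfall 2: combined Q = 5536 L/s; C = (5075·74.06 + 461.0·509.0)/5536 = 110.3 mg/L.
Outfall 3: combined Q = 6240 L/s; C = (5536·110.3 + 704.0·198.0)/6240 = 120.2 mg/L.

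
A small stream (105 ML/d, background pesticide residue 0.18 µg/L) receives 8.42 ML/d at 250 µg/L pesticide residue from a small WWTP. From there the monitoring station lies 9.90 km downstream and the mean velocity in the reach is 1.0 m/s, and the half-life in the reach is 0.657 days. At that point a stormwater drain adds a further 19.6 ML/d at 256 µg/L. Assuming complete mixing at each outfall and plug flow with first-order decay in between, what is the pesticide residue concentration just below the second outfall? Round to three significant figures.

51.9 µg/L

Conservation of mass: C = (105.0·0.1800 + 8.420·250.0) / 113.4 = 2124/113.4 = 18.73 µg/L; combined flow 113.4 ML/d.
Travel time t = 9.90·1000 / 1.0 = 9900 s = 2.750 h.
Half-life 0.657 d → k = ln 2 / 0.657 = 1.055 d⁻¹.
Applying C = C₀e^(−kt): 18.73 × 0.8861 = 16.59 µg/L.
At the second outfall, C = (113.4·16.59 + 19.60·256.0) / (113.4 + 19.60) = 51.87 µg/L.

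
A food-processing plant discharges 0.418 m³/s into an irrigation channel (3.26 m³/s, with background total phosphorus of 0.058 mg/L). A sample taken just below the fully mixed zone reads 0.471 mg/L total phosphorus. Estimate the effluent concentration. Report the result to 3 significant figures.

Mass balance: 3.260·0.05800 + 0.4180·Cₑ = 3.678·0.4710
→ Cₑ = (3.678·0.4710 − 3.260·0.05800) / 0.4180 = 3.692 mg/L.

3.69 mg/L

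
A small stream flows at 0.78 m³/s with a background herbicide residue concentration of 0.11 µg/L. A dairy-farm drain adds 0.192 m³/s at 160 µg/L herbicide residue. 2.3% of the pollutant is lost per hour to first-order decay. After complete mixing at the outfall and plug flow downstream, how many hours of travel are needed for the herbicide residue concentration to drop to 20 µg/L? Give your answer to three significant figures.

Conservation of mass: C = (0.7800·0.1100 + 0.1920·160.0) / 0.9720 = 30.81/0.9720 = 31.69 µg/L.
2.3%/h lost → k = −ln(1 − 0.023) = 0.02327 h⁻¹.
31.69·exp(−k·t) = 20 → t = ln(31.69/20)/k = 71230 s = 19.79 h.

19.8 h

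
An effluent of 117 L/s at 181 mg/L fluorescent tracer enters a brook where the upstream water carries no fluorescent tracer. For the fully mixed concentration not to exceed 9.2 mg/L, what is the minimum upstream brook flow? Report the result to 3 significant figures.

Set C_mix = 9.2: (Q·0 + 117.0·181.0) / (Q + 117.0) = 9.2
→ Q = 117.0·(181.0 − 9.2)/(9.2 − 0) = 2185 L/s.

2180 L/s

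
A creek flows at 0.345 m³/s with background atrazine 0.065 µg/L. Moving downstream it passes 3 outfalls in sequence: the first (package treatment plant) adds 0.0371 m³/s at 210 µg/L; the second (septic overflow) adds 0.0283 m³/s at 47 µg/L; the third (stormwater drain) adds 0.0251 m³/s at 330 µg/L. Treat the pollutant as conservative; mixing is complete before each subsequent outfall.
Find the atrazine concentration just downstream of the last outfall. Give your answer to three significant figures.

40.0 µg/L

After outfall 1: Q = 0.3450 + 0.03710 = 0.3821 m³/s; C = (0.3450·0.06500 + 0.03710·210.0)/0.3821 = 20.45 µg/L.
After outfall 2: Q = 0.3821 + 0.02830 = 0.4104 m³/s; C = (0.3821·20.45 + 0.02830·47.00)/0.4104 = 22.28 µg/L.
After outfall 3: Q = 0.4104 + 0.02510 = 0.4355 m³/s; C = (0.4104·22.28 + 0.02510·330.0)/0.4355 = 40.01 µg/L.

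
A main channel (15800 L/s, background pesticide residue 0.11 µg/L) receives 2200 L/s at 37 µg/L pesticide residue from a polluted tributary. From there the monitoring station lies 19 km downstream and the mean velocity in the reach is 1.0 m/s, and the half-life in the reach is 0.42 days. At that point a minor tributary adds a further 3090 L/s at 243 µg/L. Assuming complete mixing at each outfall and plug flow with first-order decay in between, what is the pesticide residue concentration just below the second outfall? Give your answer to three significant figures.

38.3 µg/L

After mixing, C = (15800·0.1100 + 2200·37.00) / 18000 = 83140/18000 = 4.619 µg/L; combined flow 18000 L/s.
Travel time t = 19·1000 / 1.0 = 19000 s = 5.278 h.
Half-life 0.42 d → k = ln 2 / 0.42 = 1.650 d⁻¹.
Applying C = C₀e^(−kt): 4.619 × 0.6956 = 3.213 µg/L.
Second outfall: C = (18000·3.213 + 3090·243.0)/21090 = 38.35 µg/L.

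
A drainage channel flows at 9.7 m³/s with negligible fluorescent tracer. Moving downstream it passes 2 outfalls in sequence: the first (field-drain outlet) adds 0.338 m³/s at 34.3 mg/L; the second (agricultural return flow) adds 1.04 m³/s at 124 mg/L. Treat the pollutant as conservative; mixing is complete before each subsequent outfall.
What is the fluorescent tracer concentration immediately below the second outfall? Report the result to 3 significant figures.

Below outfall 1: Q → 10.04 m³/s, C = (9.700·0 + 0.3380·34.30)/10.04 = 1.155 mg/L.
Below outfall 2: Q → 11.08 m³/s, C = (10.04·1.155 + 1.040·124.0)/11.08 = 12.69 mg/L.

12.7 mg/L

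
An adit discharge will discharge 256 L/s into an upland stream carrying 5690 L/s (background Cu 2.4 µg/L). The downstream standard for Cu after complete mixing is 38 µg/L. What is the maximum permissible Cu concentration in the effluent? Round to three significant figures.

At the limit, (Qr·Cr + Qe·Cₑ)/(Qr + Qe) = 38:
Cₑ = (5946·38 − 5690·2.400) / 256.0 = 829.3 µg/L.

829 µg/L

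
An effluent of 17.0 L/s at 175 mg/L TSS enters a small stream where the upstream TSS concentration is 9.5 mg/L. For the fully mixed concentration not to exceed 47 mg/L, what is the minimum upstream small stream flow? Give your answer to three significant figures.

58.0 L/s

Set C_mix = 47: (Q·9.500 + 17.00·175.0) / (Q + 17.00) = 47
→ Q = 17.00·(175.0 − 47)/(47 − 9.500) = 58.03 L/s.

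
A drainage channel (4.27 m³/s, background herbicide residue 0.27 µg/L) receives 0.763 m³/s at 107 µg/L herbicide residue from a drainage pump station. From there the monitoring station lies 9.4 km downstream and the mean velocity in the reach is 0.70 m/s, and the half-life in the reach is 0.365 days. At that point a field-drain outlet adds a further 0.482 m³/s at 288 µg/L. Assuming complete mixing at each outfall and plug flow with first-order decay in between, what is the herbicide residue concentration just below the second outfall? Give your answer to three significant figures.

Flow-weighted average: C = (4.270·0.2700 + 0.7630·107.0) / 5.033 = 82.79/5.033 = 16.45 µg/L; combined flow 5.033 m³/s.
Travel time t = 9.4·1000 / 0.70 = 13430 s = 3.730 h.
Half-life 0.365 d → k = ln 2 / 0.365 = 1.899 d⁻¹.
Decay over the reach: 16.45·exp(−kt) = 16.45·0.7444 = 12.25 µg/L.
At the second outfall, C = (5.033·12.25 + 0.4820·288.0) / (5.033 + 0.4820) = 36.35 µg/L.

36.3 µg/L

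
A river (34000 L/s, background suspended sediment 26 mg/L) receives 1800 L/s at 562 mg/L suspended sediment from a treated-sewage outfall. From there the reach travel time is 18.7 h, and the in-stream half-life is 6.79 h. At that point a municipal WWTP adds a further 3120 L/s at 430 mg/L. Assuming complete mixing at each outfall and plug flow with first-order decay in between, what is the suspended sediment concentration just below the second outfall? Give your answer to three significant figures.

Mixed concentration C = ΣQC/ΣQ = (34000·26.00 + 1800·562.0) / 35800 = 1896000/35800 = 52.95 mg/L; combined flow 35800 L/s.
Half-life 6.79 h → k = ln 2 / 6.79 = 0.1021 h⁻¹ = 2.450 d⁻¹.
First-order decay: C = 52.95·exp(−k·t) = 52.95·0.1482 = 7.849 mg/L.
Second outfall: C = (35800·7.849 + 3120·430.0)/38920 = 41.69 mg/L.

41.7 mg/L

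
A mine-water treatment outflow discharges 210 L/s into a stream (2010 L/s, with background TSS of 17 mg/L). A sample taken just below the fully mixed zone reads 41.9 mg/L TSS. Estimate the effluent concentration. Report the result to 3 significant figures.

280 mg/L

Mass balance: 2010·17.00 + 210.0·Cₑ = 2220·41.90
→ Cₑ = (2220·41.90 − 2010·17.00) / 210.0 = 280.2 mg/L.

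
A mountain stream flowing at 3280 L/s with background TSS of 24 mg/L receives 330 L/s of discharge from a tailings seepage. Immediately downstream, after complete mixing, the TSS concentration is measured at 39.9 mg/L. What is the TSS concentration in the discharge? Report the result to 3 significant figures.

Mass balance: 3280·24.00 + 330.0·Cₑ = 3610·39.90
→ Cₑ = (3610·39.90 − 3280·24.00) / 330.0 = 197.9 mg/L.

198 mg/L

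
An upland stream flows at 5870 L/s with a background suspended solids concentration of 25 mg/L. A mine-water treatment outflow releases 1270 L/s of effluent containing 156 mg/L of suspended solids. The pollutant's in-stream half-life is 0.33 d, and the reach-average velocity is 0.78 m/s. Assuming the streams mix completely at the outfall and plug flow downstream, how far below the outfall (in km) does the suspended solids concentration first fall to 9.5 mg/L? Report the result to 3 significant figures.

Mass balance: C = (5870·25.00 + 1270·156.0) / 7140 = 344900/7140 = 48.30 mg/L.
Half-life 0.33 d → k = ln 2 / 0.33 = 2.100 d⁻¹.
Set 48.30·exp(−k·t) = 9.5 → t = ln(48.30/9.5)/k = 66890 s = 18.58 h.
Distance = v·t = 0.78·66890 = 52170 m = 52.17 km.

52.2 km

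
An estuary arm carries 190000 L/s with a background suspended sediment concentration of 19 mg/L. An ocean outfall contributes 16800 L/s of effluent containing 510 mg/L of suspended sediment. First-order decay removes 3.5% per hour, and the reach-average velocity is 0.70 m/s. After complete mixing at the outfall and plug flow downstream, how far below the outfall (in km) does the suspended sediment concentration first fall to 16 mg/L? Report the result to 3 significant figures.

Mixed concentration C = ΣQC/ΣQ = (190000·19.00 + 16800·510.0) / 206800 = 12180000/206800 = 58.89 mg/L.
3.5%/h lost → k = −ln(1 − 0.035) = 0.03563 h⁻¹.
Set 58.89·exp(−k·t) = 16 → t = ln(58.89/16)/k = 131700 s = 36.57 h.
Distance = v·t = 0.70·131700 = 92170 m = 92.17 km.

92.2 km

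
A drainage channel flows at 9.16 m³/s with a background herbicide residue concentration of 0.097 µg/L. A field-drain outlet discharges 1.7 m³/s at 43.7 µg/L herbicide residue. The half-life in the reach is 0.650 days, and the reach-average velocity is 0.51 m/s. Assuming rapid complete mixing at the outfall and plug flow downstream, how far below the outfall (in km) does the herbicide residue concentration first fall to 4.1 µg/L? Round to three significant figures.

Mass balance: C = (9.160·0.09700 + 1.700·43.70) / 10.86 = 75.18/10.86 = 6.923 µg/L.
Half-life 0.650 d → k = ln 2 / 0.650 = 1.066 d⁻¹.
Set 6.923·exp(−k·t) = 4.1 → t = ln(6.923/4.1)/k = 42440 s = 11.79 h.
Distance = v·t = 0.51·42440 = 21640 m = 21.64 km.

21.6 km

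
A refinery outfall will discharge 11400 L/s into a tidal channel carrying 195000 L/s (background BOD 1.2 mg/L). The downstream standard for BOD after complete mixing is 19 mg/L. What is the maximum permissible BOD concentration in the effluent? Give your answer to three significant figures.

At the limit, (Qr·Cr + Qe·Cₑ)/(Qr + Qe) = 19:
Cₑ = (206400·19 − 195000·1.200) / 11400 = 323.5 mg/L.

323 mg/L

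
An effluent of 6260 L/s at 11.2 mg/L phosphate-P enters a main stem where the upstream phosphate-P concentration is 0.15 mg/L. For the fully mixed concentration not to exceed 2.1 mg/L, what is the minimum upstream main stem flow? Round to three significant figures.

29200 L/s

Set C_mix = 2.1: (Q·0.1500 + 6260·11.20) / (Q + 6260) = 2.1
→ Q = 6260·(11.20 − 2.1)/(2.1 − 0.1500) = 29210 L/s.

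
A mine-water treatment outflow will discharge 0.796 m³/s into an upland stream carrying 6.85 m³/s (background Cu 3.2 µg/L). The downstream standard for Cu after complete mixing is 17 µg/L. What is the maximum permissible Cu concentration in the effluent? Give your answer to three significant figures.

At the limit, (Qr·Cr + Qe·Cₑ)/(Qr + Qe) = 17:
Cₑ = (7.646·17 − 6.850·3.200) / 0.7960 = 135.8 µg/L.

136 µg/L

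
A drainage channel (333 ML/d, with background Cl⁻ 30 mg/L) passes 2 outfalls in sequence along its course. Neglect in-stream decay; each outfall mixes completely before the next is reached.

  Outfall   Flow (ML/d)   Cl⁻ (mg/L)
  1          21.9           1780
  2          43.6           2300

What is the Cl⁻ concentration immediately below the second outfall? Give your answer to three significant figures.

Below outfall 1: Q → 354.9 ML/d, C = (333.0·30.00 + 21.90·1780)/354.9 = 138.0 mg/L.
Below outfall 2: Q → 398.5 ML/d, C = (354.9·138.0 + 43.60·2300)/398.5 = 374.5 mg/L.

375 mg/L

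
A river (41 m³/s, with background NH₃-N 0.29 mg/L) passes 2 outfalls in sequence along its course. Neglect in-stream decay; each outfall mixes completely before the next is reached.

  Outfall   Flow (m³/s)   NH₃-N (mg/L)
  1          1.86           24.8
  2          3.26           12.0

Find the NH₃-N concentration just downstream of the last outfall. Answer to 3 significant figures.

Outfall 1: combined Q = 42.86 m³/s; C = (41.00·0.2900 + 1.860·24.80)/42.86 = 1.354 mg/L.
Outfall 2: combined Q = 46.12 m³/s; C = (42.86·1.354 + 3.260·12.00)/46.12 = 2.106 mg/L.

2.11 mg/L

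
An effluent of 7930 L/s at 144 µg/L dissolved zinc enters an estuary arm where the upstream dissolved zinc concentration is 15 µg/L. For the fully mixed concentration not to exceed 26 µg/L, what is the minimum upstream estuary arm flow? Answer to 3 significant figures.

85100 L/s

Set C_mix = 26: (Q·15.00 + 7930·144.0) / (Q + 7930) = 26
→ Q = 7930·(144.0 − 26)/(26 − 15.00) = 85070 L/s.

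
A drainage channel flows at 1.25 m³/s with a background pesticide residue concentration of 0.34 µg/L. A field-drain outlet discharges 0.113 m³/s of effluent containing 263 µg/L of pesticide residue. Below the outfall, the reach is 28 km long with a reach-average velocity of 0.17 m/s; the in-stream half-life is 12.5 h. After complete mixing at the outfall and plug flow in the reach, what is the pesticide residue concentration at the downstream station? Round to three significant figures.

Mixed concentration C = ΣQC/ΣQ = (1.250·0.3400 + 0.1130·263.0) / 1.363 = 30.14/1.363 = 22.12 µg/L.
Travel time t = 28·1000 / 0.17 = 164700 s = 45.75 h.
Half-life 12.5 h → k = ln 2 / 12.5 = 0.05545 h⁻¹ = 1.331 d⁻¹.
First-order decay: C = 22.12·exp(−k·t) = 22.12·0.07910 = 1.749 µg/L.

1.75 µg/L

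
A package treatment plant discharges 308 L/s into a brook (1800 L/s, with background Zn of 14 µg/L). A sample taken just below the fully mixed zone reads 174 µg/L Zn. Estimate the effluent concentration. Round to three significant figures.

1110 µg/L

Mass balance: 1800·14.00 + 308.0·Cₑ = 2108·174.0
→ Cₑ = (2108·174.0 − 1800·14.00) / 308.0 = 1109 µg/L.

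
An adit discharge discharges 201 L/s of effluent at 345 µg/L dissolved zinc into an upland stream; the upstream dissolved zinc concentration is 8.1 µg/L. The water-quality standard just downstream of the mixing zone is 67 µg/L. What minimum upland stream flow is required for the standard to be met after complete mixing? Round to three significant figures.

Set C_mix = 67: (Q·8.100 + 201.0·345.0) / (Q + 201.0) = 67
→ Q = 201.0·(345.0 − 67)/(67 − 8.100) = 948.7 L/s.

949 L/s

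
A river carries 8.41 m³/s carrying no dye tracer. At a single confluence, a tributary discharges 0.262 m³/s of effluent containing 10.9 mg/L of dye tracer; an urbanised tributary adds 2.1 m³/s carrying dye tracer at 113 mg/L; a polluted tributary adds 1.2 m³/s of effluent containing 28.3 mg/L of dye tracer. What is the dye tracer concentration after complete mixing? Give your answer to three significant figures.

22.9 mg/L

After mixing, C = (8.410·0 + 0.2620·10.90 + 2.100·113.0 + 1.200·28.30) / 11.97 = 274.1/11.97 = 22.90 mg/L.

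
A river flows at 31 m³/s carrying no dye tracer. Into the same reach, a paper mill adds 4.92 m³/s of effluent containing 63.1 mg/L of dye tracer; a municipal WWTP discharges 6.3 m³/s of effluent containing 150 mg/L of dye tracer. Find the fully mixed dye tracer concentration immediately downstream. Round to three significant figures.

Conservation of mass: C = (31.00·0 + 4.920·63.10 + 6.300·150.0) / 42.22 = 1255/42.22 = 29.74 mg/L.

29.7 mg/L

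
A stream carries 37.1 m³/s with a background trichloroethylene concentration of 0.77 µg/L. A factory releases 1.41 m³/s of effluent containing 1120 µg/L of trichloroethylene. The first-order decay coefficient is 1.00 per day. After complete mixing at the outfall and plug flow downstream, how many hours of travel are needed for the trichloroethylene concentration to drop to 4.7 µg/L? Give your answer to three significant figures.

Flow-weighted average: C = (37.10·0.7700 + 1.410·1120) / 38.51 = 1608/38.51 = 41.75 µg/L.
41.75·exp(−k·t) = 4.7 → t = ln(41.75/4.7)/k = 188700 s = 52.42 h.

52.4 h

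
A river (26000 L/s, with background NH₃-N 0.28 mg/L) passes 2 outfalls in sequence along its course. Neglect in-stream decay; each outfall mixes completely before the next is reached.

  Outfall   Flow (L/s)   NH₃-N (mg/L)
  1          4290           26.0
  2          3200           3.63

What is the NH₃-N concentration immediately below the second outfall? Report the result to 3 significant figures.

3.89 mg/L

After outfall 1: Q = 26000 + 4290 = 30290 L/s; C = (26000·0.2800 + 4290·26.00)/30290 = 3.923 mg/L.
After outfall 2: Q = 30290 + 3200 = 33490 L/s; C = (30290·3.923 + 3200·3.630)/33490 = 3.895 mg/L.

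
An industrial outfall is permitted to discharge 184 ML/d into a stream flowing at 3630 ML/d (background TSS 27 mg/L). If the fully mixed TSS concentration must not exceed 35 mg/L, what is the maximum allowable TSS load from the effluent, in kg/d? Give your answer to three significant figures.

Mass balance at the limit: 3630·27.00 + 184.0·Cₑ = 3814·35 → Cₑ = 192.8 mg/L.
184.0 ML/d = 2.130 m³/s. Load = 2.130 m³/s × 192.8 g/m³ × 86 400 s/d = 35480 kg/d.

35500 kg/d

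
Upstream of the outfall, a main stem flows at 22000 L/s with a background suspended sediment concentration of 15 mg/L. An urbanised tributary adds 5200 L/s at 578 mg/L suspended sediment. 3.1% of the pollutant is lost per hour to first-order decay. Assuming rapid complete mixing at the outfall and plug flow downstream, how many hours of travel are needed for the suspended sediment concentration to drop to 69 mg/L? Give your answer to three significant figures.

After mixing, C = (22000·15.00 + 5200·578.0) / 27200 = 3336000/27200 = 122.6 mg/L.
3.1%/h lost → k = −ln(1 − 0.031) = 0.03149 h⁻¹.
122.6·exp(−k·t) = 69 → t = ln(122.6/69)/k = 65740 s = 18.26 h.

18.3 h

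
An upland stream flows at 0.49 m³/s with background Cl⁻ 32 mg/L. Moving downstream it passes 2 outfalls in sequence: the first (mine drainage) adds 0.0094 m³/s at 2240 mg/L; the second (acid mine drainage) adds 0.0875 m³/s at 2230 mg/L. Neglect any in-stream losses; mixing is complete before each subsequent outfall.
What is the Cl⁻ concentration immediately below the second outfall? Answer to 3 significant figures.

Below outfall 1: Q → 0.4994 m³/s, C = (0.4900·32.00 + 0.009400·2240)/0.4994 = 73.56 mg/L.
Below outfall 2: Q → 0.5869 m³/s, C = (0.4994·73.56 + 0.08750·2230)/0.5869 = 395.1 mg/L.

395 mg/L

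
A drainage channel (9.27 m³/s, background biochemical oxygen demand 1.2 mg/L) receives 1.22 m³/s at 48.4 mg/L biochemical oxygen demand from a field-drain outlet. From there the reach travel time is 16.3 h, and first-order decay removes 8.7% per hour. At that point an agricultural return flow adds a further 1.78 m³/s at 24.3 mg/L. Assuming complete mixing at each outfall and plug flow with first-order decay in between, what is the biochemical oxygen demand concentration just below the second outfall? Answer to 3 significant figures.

4.82 mg/L

Mass balance: C = (9.270·1.200 + 1.220·48.40) / 10.49 = 70.17/10.49 = 6.689 mg/L; combined flow 10.49 m³/s.
8.7%/h lost → k = −ln(1 − 0.087) = 0.09102 h⁻¹.
After decay, C = 6.689 × e^(−kt) = 6.689 × 0.2268 = 1.517 mg/L.
Second outfall: C = (10.49·1.517 + 1.780·24.30)/12.27 = 4.822 mg/L.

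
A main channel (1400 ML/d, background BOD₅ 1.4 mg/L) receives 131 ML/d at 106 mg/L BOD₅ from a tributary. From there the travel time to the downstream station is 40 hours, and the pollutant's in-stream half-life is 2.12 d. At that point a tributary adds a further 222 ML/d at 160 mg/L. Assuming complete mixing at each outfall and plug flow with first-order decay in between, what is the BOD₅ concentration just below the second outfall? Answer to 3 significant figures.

Conservation of mass: C = (1400·1.400 + 131.0·106.0) / 1531 = 15850/1531 = 10.35 mg/L; combined flow 1531 ML/d.
Half-life 2.12 d → k = ln 2 / 2.12 = 0.3270 d⁻¹.
After decay, C = 10.35 × e^(−kt) = 10.35 × 0.5799 = 6.002 mg/L.
At the second outfall, C = (1531·6.002 + 222.0·160.0) / (1531 + 222.0) = 25.50 mg/L.

25.5 mg/L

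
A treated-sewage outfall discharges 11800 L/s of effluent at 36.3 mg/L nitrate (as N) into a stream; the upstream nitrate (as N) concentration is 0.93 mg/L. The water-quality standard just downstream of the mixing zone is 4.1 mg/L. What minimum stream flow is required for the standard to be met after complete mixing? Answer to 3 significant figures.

120000 L/s

Set C_mix = 4.1: (Q·0.9300 + 11800·36.30) / (Q + 11800) = 4.1
→ Q = 11800·(36.30 − 4.1)/(4.1 − 0.9300) = 119900 L/s.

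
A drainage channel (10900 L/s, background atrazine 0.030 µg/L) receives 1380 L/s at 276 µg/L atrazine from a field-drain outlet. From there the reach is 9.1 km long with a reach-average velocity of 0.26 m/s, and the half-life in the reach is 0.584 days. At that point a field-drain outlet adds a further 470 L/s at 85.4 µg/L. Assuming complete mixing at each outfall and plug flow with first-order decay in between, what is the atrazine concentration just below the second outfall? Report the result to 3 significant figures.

After mixing, C = (10900·0.03000 + 1380·276.0) / 12280 = 381200/12280 = 31.04 µg/L; combined flow 12280 L/s.
Travel time t = 9.1·1000 / 0.26 = 35000 s = 9.722 h.
Half-life 0.584 d → k = ln 2 / 0.584 = 1.187 d⁻¹.
Applying C = C₀e^(−kt): 31.04 × 0.6183 = 19.19 µg/L.
At the second outfall, C = (12280·19.19 + 470.0·85.40) / (12280 + 470.0) = 21.63 µg/L.

21.6 µg/L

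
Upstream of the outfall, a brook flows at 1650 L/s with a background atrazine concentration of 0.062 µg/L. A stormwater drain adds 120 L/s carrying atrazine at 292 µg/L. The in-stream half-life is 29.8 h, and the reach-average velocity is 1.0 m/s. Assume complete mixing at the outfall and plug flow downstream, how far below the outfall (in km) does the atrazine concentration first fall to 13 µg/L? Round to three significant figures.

65.5 km

Mixed concentration C = ΣQC/ΣQ = (1650·0.06200 + 120.0·292.0) / 1770 = 35140/1770 = 19.85 µg/L.
Half-life 29.8 h → k = ln 2 / 29.8 = 0.02326 h⁻¹ = 0.5582 d⁻¹.
Set 19.85·exp(−k·t) = 13 → t = ln(19.85/13)/k = 65540 s = 18.21 h.
Distance = v·t = 1.0·65540 = 65540 m = 65.54 km.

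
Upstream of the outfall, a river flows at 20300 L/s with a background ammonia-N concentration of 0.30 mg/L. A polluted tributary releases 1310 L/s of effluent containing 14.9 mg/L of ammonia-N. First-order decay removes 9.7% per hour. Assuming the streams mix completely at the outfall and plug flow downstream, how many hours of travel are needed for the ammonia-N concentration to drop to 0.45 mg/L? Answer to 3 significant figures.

Mass balance: C = (20300·0.3000 + 1310·14.90) / 21610 = 25610/21610 = 1.185 mg/L.
9.7%/h lost → k = −ln(1 − 0.097) = 0.1020 h⁻¹.
1.185·exp(−k·t) = 0.45 → t = ln(1.185/0.45)/k = 34160 s = 9.490 h.

9.49 h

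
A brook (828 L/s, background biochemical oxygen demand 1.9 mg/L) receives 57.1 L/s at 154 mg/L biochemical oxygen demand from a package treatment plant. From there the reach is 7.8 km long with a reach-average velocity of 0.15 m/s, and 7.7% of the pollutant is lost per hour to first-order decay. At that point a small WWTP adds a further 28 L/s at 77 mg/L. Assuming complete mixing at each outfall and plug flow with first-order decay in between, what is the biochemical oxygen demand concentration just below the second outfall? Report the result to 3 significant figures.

5.93 mg/L

Mass balance: C = (828.0·1.900 + 57.10·154.0) / 885.1 = 10370/885.1 = 11.71 mg/L; combined flow 885.1 L/s.
Travel time t = 7.8·1000 / 0.15 = 52000 s = 14.44 h.
7.7%/h lost → k = −ln(1 − 0.077) = 0.08013 h⁻¹.
After decay, C = 11.71 × e^(−kt) = 11.71 × 0.3143 = 3.681 mg/L.
At the second outfall, C = (885.1·3.681 + 28.00·77.00) / (885.1 + 28.00) = 5.930 mg/L.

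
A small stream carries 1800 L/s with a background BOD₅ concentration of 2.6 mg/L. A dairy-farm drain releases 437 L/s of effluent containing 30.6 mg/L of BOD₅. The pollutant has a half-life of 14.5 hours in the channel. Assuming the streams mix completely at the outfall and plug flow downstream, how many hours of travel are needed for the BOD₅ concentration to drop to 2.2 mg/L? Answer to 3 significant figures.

Mass balance: C = (1800·2.600 + 437.0·30.60) / 2237 = 18050/2237 = 8.070 mg/L.
Half-life 14.5 h → k = ln 2 / 14.5 = 0.04780 h⁻¹ = 1.147 d⁻¹.
8.070·exp(−k·t) = 2.2 → t = ln(8.070/2.2)/k = 97880 s = 27.19 h.

27.2 h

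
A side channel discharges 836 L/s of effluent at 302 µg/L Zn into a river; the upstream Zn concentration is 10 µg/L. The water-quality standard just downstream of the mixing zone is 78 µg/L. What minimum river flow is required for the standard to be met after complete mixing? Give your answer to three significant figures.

Set C_mix = 78: (Q·10.00 + 836.0·302.0) / (Q + 836.0) = 78
→ Q = 836.0·(302.0 − 78)/(78 − 10.00) = 2754 L/s.

2750 L/s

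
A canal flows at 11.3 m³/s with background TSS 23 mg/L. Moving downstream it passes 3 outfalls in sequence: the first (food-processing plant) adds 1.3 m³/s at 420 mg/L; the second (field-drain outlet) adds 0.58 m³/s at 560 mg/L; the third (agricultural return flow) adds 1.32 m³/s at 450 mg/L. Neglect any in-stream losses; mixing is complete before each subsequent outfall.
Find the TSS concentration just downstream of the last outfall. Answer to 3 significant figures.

After outfall 1: Q = 11.30 + 1.300 = 12.60 m³/s; C = (11.30·23.00 + 1.300·420.0)/12.60 = 63.96 mg/L.
After outfall 2: Q = 12.60 + 0.5800 = 13.18 m³/s; C = (12.60·63.96 + 0.5800·560.0)/13.18 = 85.79 mg/L.
After outfall 3: Q = 13.18 + 1.320 = 14.50 m³/s; C = (13.18·85.79 + 1.320·450.0)/14.50 = 118.9 mg/L.

119 mg/L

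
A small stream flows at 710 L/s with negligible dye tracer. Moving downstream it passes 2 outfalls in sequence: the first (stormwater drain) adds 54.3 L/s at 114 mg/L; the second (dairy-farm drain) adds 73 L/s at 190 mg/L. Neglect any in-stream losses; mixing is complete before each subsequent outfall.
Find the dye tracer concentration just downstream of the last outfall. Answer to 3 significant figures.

Outfall 1: combined Q = 764.3 L/s; C = (710.0·0 + 54.30·114.0)/764.3 = 8.099 mg/L.
Outfall 2: combined Q = 837.3 L/s; C = (764.3·8.099 + 73.00·190.0)/837.3 = 23.96 mg/L.

24.0 mg/L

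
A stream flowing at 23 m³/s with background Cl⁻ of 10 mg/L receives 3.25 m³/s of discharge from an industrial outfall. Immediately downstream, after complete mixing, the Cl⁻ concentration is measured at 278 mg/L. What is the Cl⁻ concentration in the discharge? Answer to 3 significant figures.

2170 mg/L

Mass balance: 23.00·10.00 + 3.250·Cₑ = 26.25·278.0
→ Cₑ = (26.25·278.0 − 23.00·10.00) / 3.250 = 2175 mg/L.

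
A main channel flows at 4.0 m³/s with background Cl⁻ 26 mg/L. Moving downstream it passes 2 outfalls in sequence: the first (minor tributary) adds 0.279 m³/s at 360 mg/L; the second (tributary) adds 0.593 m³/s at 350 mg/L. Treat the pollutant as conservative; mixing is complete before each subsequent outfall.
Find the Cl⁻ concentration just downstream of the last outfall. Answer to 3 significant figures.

84.6 mg/L

Below outfall 1: Q → 4.279 m³/s, C = (4.000·26.00 + 0.2790·360.0)/4.279 = 47.78 mg/L.
Below outfall 2: Q → 4.872 m³/s, C = (4.279·47.78 + 0.5930·350.0)/4.872 = 84.56 mg/L.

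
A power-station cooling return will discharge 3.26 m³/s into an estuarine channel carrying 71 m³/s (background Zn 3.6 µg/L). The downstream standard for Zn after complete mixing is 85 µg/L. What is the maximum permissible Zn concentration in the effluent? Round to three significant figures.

At the limit, (Qr·Cr + Qe·Cₑ)/(Qr + Qe) = 85:
Cₑ = (74.26·85 − 71.00·3.600) / 3.260 = 1858 µg/L.

1860 µg/L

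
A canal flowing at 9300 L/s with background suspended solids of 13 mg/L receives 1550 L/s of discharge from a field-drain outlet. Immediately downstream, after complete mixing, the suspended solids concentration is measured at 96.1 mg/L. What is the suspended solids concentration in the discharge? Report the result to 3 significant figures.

Mass balance: 9300·13.00 + 1550·Cₑ = 10850·96.10
→ Cₑ = (10850·96.10 − 9300·13.00) / 1550 = 594.7 mg/L.

595 mg/L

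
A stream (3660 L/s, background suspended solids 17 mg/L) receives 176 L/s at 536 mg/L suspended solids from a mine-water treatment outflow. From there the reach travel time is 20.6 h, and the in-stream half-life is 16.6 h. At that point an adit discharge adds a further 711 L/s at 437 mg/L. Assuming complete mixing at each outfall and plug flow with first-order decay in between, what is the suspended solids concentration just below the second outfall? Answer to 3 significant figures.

Mixed concentration C = ΣQC/ΣQ = (3660·17.00 + 176.0·536.0) / 3836 = 156600/3836 = 40.81 mg/L; combined flow 3836 L/s.
Half-life 16.6 h → k = ln 2 / 16.6 = 0.04176 h⁻¹ = 1.002 d⁻¹.
Applying C = C₀e^(−kt): 40.81 × 0.4231 = 17.27 mg/L.
At the second outfall, C = (3836·17.27 + 711.0·437.0) / (3836 + 711.0) = 82.90 mg/L.

82.9 mg/L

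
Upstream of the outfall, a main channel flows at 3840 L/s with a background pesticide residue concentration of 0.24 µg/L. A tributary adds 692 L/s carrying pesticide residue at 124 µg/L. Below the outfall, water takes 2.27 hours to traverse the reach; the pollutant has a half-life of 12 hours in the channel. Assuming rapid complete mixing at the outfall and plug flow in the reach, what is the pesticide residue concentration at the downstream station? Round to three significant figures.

16.8 µg/L

Conservation of mass: C = (3840·0.2400 + 692.0·124.0) / 4532 = 86730/4532 = 19.14 µg/L.
Half-life 12 h → k = ln 2 / 12 = 0.05776 h⁻¹ = 1.386 d⁻¹.
First-order decay: C = 19.14·exp(−k·t) = 19.14·0.8771 = 16.79 µg/L.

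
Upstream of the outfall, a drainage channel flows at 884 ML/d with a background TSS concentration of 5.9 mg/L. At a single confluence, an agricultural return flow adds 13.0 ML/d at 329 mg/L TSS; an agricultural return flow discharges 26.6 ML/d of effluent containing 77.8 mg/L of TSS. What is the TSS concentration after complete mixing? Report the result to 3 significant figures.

12.5 mg/L

Conservation of mass: C = (884.0·5.900 + 13.00·329.0 + 26.60·77.80) / 923.6 = 11560/923.6 = 12.52 mg/L.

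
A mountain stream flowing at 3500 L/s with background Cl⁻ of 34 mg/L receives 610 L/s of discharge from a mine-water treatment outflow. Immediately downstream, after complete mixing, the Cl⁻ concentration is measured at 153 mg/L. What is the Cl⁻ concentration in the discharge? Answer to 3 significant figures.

836 mg/L

Mass balance: 3500·34.00 + 610.0·Cₑ = 4110·153.0
→ Cₑ = (4110·153.0 − 3500·34.00) / 610.0 = 835.8 mg/L.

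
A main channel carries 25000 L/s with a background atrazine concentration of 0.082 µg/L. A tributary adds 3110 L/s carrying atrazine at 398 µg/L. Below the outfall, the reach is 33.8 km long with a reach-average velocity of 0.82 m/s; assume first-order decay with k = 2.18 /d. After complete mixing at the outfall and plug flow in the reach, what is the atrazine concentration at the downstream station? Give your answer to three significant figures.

Mixed concentration C = ΣQC/ΣQ = (25000·0.08200 + 3110·398.0) / 28110 = 1240000/28110 = 44.11 µg/L.
Travel time t = 33.8·1000 / 0.82 = 41220 s = 11.45 h.
Decay over the reach: 44.11·exp(−kt) = 44.11·0.3534 = 15.59 µg/L.

15.6 µg/L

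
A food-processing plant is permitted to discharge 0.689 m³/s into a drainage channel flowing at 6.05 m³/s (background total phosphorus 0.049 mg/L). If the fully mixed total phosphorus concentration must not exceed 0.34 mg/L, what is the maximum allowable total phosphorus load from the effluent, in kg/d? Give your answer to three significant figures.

172 kg/d

Mass balance at the limit: 6.050·0.04900 + 0.6890·Cₑ = 6.739·0.34 → Cₑ = 2.895 mg/L.
Load = 0.6890 m³/s × 2.895 g/m³ × 86 400 s/d = 172.4 kg/d.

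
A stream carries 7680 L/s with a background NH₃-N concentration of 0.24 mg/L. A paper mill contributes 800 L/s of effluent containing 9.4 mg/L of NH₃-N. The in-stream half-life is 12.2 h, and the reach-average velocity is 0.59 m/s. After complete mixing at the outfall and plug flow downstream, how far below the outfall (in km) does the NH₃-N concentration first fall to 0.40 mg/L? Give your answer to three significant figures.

Conservation of mass: C = (7680·0.2400 + 800.0·9.400) / 8480 = 9363/8480 = 1.104 mg/L.
Half-life 12.2 h → k = ln 2 / 12.2 = 0.05682 h⁻¹ = 1.364 d⁻¹.
Set 1.104·exp(−k·t) = 0.40 → t = ln(1.104/0.40)/k = 64340 s = 17.87 h.
Distance = v·t = 0.59·64340 = 37960 m = 37.96 km.

38.0 km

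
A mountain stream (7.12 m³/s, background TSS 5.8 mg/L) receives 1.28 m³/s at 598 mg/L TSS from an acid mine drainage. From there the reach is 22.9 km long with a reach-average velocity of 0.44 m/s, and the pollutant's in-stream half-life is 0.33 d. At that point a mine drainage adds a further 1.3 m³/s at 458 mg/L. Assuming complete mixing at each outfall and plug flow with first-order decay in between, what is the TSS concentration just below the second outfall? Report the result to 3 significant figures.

Mixed concentration C = ΣQC/ΣQ = (7.120·5.800 + 1.280·598.0) / 8.400 = 806.7/8.400 = 96.04 mg/L; combined flow 8.400 m³/s.
Travel time t = 22.9·1000 / 0.44 = 52050 s = 14.46 h.
Half-life 0.33 d → k = ln 2 / 0.33 = 2.100 d⁻¹.
After decay, C = 96.04 × e^(−kt) = 96.04 × 0.2822 = 27.10 mg/L.
At the second outfall, C = (8.400·27.10 + 1.300·458.0) / (8.400 + 1.300) = 84.85 mg/L.

84.8 mg/L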